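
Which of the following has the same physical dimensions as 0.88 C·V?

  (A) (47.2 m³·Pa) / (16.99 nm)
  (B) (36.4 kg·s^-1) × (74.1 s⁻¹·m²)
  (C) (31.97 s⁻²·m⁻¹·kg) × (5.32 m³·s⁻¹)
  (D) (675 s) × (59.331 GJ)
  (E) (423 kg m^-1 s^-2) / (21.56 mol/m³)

Reference: C·V = s·A·J·C⁻¹ = kg·m²·s⁻².
Each option:
  (A) [kg·m²·s⁻²] / [m] = kg·m·s⁻²
  (B) [kg·s⁻¹] · [m²·s⁻¹] = kg·m²·s⁻²  ← same
  (C) [kg·m⁻¹·s⁻²] · [m³·s⁻¹] = kg·m²·s⁻³
  (D) [s] · [kg·m²·s⁻²] = kg·m²·s⁻¹
  (E) [kg·m⁻¹·s⁻²] / [m⁻³·mol] = kg·m²·s⁻²·mol⁻¹
Only (B) matches kg·m²·s⁻².

(B)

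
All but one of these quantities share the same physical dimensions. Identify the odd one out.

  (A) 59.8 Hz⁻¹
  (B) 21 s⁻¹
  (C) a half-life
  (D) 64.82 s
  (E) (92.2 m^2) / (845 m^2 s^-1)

(B)

Dimensions:
  (A) Hz⁻¹ = (s⁻¹)⁻¹ = s
  (B) s⁻¹
  (C) [half-life] = s
  (D) s
  (E) [m²] / [m²·s⁻¹] = s
All reduce to s except (B), which is s⁻¹.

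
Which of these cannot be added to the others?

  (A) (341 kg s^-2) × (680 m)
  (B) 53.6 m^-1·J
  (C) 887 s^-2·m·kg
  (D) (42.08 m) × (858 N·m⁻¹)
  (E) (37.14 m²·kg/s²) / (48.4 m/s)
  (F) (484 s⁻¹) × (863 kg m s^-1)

(E)

Expand each in SI base units:
  (A) [kg·s⁻²] · [m] = kg·m·s⁻²
  (B) J·m⁻¹ = N·m·m⁻¹ = kg·m·s⁻²
  (C) kg·m·s⁻²
  (D) [m] · [kg·s⁻²] = kg·m·s⁻²
  (E) [kg·m²·s⁻²] / [m·s⁻¹] = kg·m·s⁻¹
  (F) [s⁻¹] · [kg·m·s⁻¹] = kg·m·s⁻²
All reduce to kg·m·s⁻² except (E), which is kg·m·s⁻¹.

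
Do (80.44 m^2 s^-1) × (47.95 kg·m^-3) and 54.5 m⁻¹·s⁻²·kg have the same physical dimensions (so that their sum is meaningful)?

No

Work out the base dimensions of each:
  (80.44 m^2 s^-1) × (47.95 kg·m^-3):  [m²·s⁻¹] · [kg·m⁻³] = kg·m⁻¹·s⁻¹
  54.5 m⁻¹·s⁻²·kg:  kg·m⁻¹·s⁻²
kg·m⁻¹·s⁻¹ ≠ kg·m⁻¹·s⁻², so they cannot be added.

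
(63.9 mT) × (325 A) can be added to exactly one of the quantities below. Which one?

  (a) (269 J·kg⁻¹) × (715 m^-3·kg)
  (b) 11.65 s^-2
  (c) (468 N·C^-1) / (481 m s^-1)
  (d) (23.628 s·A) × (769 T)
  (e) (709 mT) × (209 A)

Reference: [kg·s⁻²·A⁻¹] · [A] = kg·s⁻².
Each option:
  (a) [m²·s⁻²] · [kg·m⁻³] = kg·m⁻¹·s⁻²
  (b) s⁻²
  (c) [kg·m·s⁻³·A⁻¹] / [m·s⁻¹] = kg·s⁻²·A⁻¹
  (d) [s·A] · [kg·s⁻²·A⁻¹] = kg·s⁻¹
  (e) [kg·s⁻²·A⁻¹] · [A] = kg·s⁻²  ← same
Only (e) matches kg·s⁻².

(e)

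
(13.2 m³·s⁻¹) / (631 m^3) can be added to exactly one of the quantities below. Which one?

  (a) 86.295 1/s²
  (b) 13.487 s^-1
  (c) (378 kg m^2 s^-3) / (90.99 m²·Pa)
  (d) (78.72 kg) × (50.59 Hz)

(b)

Reference: [m³·s⁻¹] / [m³] = s⁻¹.
Each option:
  (a) s⁻²
  (b) s⁻¹  ← same
  (c) [kg·m²·s⁻³] / [kg·m·s⁻²] = m·s⁻¹
  (d) [kg] · [s⁻¹] = kg·s⁻¹
Only (b) matches s⁻¹.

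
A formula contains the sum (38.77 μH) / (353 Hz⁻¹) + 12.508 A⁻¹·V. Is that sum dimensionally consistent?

Yes

Dimensions:
  (38.77 μH) / (353 Hz⁻¹):  [kg·m²·s⁻²·A⁻²] / [s] = kg·m²·s⁻³·A⁻²
  12.508 A⁻¹·V:  V·A⁻¹ = J·C⁻¹·A⁻¹ = kg·m²·s⁻³·A⁻²
Both are kg·m²·s⁻³·A⁻², so they have the same dimensions and can be added.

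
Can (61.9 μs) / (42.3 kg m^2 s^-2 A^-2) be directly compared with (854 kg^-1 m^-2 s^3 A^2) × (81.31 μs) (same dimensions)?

Dimensions:
  (61.9 μs) / (42.3 kg m^2 s^-2 A^-2):  [s] / [kg·m²·s⁻²·A⁻²] = kg⁻¹·m⁻²·s³·A²
  (854 kg^-1 m^-2 s^3 A^2) × (81.31 μs):  [kg⁻¹·m⁻²·s³·A²] · [s] = kg⁻¹·m⁻²·s⁴·A²
kg⁻¹·m⁻²·s³·A² ≠ kg⁻¹·m⁻²·s⁴·A², so they cannot be added.

No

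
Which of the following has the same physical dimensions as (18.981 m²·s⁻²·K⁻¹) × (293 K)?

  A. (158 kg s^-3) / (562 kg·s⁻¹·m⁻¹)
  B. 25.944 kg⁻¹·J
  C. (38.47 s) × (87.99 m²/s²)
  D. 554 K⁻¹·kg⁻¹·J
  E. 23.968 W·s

Reference: [m²·s⁻²·K⁻¹] · [K] = m²·s⁻².
Each option:
  A. [kg·s⁻³] / [kg·m⁻¹·s⁻¹] = m·s⁻²
  B. J·kg⁻¹ = N·m·kg⁻¹ = m²·s⁻²  ← same
  C. [s] · [m²·s⁻²] = m²·s⁻¹
  D. J·kg⁻¹·K⁻¹ = N·m·kg⁻¹·K⁻¹ = m²·s⁻²·K⁻¹
  E. W·s = J·s⁻¹·s = kg·m²·s⁻²
Only B. matches m²·s⁻².

B.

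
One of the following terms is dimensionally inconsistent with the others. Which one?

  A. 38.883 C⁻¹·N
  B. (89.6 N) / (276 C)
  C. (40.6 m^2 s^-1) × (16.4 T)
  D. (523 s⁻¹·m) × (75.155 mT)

C.

In SI base units:
  A. N·C⁻¹ = kg·m·s⁻²·(s·A)⁻¹ = kg·m·s⁻³·A⁻¹
  B. [kg·m·s⁻²] / [s·A] = kg·m·s⁻³·A⁻¹
  C. [m²·s⁻¹] · [kg·s⁻²·A⁻¹] = kg·m²·s⁻³·A⁻¹
  D. [m·s⁻¹] · [kg·s⁻²·A⁻¹] = kg·m·s⁻³·A⁻¹
All reduce to kg·m·s⁻³·A⁻¹ except C., which is kg·m²·s⁻³·A⁻¹.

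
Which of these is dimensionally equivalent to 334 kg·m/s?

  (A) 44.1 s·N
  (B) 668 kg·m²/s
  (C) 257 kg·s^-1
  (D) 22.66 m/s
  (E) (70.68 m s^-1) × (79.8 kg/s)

Reference: kg·m·s⁻¹.
Each option:
  (A) N·s = kg·m·s⁻²·s = kg·m·s⁻¹  ← same
  (B) kg·m²·s⁻¹
  (C) kg·s⁻¹
  (D) m·s⁻¹
  (E) [m·s⁻¹] · [kg·s⁻¹] = kg·m·s⁻²
Only (A) matches kg·m·s⁻¹.

(A)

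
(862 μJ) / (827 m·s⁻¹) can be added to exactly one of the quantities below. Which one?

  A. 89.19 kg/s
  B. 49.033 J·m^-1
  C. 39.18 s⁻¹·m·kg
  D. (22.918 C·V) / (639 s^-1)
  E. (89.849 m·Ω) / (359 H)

Reference: [kg·m²·s⁻²] / [m·s⁻¹] = kg·m·s⁻¹.
Each option:
  A. kg·s⁻¹
  B. J·m⁻¹ = N·m·m⁻¹ = kg·m·s⁻²
  C. kg·m·s⁻¹  ← same
  D. [kg·m²·s⁻²] / [s⁻¹] = kg·m²·s⁻¹
  E. [kg·m³·s⁻³·A⁻²] / [kg·m²·s⁻²·A⁻²] = m·s⁻¹
Only C. matches kg·m·s⁻¹.

C.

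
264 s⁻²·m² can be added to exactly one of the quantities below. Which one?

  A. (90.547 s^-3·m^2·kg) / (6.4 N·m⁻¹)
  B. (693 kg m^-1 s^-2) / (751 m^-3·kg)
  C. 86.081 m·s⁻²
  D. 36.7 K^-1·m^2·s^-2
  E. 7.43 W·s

Reference: m²·s⁻².
Each option:
  A. [kg·m²·s⁻³] / [kg·s⁻²] = m²·s⁻¹
  B. [kg·m⁻¹·s⁻²] / [kg·m⁻³] = m²·s⁻²  ← same
  C. m·s⁻²
  D. m²·s⁻²·K⁻¹
  E. W·s = J·s⁻¹·s = kg·m²·s⁻²
Only B. matches m²·s⁻².

B.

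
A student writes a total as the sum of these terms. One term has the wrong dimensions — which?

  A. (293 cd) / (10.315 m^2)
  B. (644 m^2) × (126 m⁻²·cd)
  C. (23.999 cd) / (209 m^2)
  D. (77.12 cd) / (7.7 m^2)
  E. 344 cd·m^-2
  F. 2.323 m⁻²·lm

Dimensions:
  A. [cd] / [m²] = m⁻²·cd
  B. [m²] · [m⁻²·cd] = cd
  C. [cd] / [m²] = m⁻²·cd
  D. [cd] / [m²] = m⁻²·cd
  E. cd·m⁻² = m⁻²·cd
  F. lm·m⁻² = cd·m⁻² = m⁻²·cd
All reduce to m⁻²·cd except B., which is cd.

B.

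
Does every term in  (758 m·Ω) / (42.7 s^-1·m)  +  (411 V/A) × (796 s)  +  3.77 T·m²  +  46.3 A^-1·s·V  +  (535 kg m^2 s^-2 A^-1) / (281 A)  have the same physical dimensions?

No

Dimensions:
  (758 m·Ω) / (42.7 s^-1·m):  [kg·m³·s⁻³·A⁻²] / [m·s⁻¹] = kg·m²·s⁻²·A⁻²
  (411 V/A) × (796 s):  [kg·m²·s⁻³·A⁻²] · [s] = kg·m²·s⁻²·A⁻²
  3.77 T·m²:  T·m² = Wb·m⁻²·m² = kg·m²·s⁻²·A⁻¹
  46.3 A^-1·s·V:  V·s·A⁻¹ = J·C⁻¹·s·A⁻¹ = kg·m²·s⁻²·A⁻²
  (535 kg m^2 s^-2 A^-1) / (281 A):  [kg·m²·s⁻²·A⁻¹] / [A] = kg·m²·s⁻²·A⁻²
The terms do not share a single dimension (kg·m²·s⁻²·A⁻² vs kg·m²·s⁻²·A⁻¹).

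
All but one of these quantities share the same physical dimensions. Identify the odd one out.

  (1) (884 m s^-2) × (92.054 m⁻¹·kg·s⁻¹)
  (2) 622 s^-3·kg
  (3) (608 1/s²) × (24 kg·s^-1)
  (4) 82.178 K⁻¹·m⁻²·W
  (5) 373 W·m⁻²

(4)

Reduce each to base SI dimensions:
  (1) [m·s⁻²] · [kg·m⁻¹·s⁻¹] = kg·s⁻³
  (2) kg·s⁻³
  (3) [s⁻²] · [kg·s⁻¹] = kg·s⁻³
  (4) W·m⁻²·K⁻¹ = J·s⁻¹·m⁻²·K⁻¹ = kg·s⁻³·K⁻¹
  (5) W·m⁻² = J·s⁻¹·m⁻² = kg·s⁻³
All reduce to kg·s⁻³ except (4), which is kg·s⁻³·K⁻¹.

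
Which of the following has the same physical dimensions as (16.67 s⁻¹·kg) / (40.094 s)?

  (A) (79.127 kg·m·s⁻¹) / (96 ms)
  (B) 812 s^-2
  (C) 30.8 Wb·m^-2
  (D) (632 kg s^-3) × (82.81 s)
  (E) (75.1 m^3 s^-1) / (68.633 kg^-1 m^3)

Reference: [kg·s⁻¹] / [s] = kg·s⁻².
Each option:
  (A) [kg·m·s⁻¹] / [s] = kg·m·s⁻²
  (B) s⁻²
  (C) Wb·m⁻² = V·s·m⁻² = kg·s⁻²·A⁻¹
  (D) [kg·s⁻³] · [s] = kg·s⁻²  ← same
  (E) [m³·s⁻¹] / [kg⁻¹·m³] = kg·s⁻¹
Only (D) matches kg·s⁻².

(D)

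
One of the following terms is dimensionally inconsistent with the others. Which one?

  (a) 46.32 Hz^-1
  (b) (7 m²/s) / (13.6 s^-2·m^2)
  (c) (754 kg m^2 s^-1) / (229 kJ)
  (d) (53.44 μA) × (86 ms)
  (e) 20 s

(d)

Reduce each to base SI dimensions:
  (a) Hz⁻¹ = (s⁻¹)⁻¹ = s
  (b) [m²·s⁻¹] / [m²·s⁻²] = s
  (c) [kg·m²·s⁻¹] / [kg·m²·s⁻²] = s
  (d) [A] · [s] = s·A
  (e) s
All reduce to s except (d), which is s·A.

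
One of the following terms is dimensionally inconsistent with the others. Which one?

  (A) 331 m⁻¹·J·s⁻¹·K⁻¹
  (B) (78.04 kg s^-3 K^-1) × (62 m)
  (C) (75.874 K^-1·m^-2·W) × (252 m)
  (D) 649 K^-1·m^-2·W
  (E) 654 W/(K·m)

Expand each in SI base units:
  (A) J·s⁻¹·m⁻¹·K⁻¹ = N·m·s⁻¹·m⁻¹·K⁻¹ = kg·m·s⁻³·K⁻¹
  (B) [kg·s⁻³·K⁻¹] · [m] = kg·m·s⁻³·K⁻¹
  (C) [kg·s⁻³·K⁻¹] · [m] = kg·m·s⁻³·K⁻¹
  (D) W·m⁻²·K⁻¹ = J·s⁻¹·m⁻²·K⁻¹ = kg·s⁻³·K⁻¹
  (E) W·m⁻¹·K⁻¹ = J·s⁻¹·m⁻¹·K⁻¹ = kg·m·s⁻³·K⁻¹
All reduce to kg·m·s⁻³·K⁻¹ except (D), which is kg·s⁻³·K⁻¹.

(D)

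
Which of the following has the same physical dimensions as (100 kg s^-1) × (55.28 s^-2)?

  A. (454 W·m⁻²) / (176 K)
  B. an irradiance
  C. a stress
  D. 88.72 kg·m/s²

Reference: [kg·s⁻¹] · [s⁻²] = kg·s⁻³.
Each option:
  A. [kg·s⁻³] / [K] = kg·s⁻³·K⁻¹
  B. [irradiance] = kg·s⁻³  ← same
  C. [stress] = kg·m⁻¹·s⁻²
  D. kg·m·s⁻²
Only B. matches kg·s⁻³.

B.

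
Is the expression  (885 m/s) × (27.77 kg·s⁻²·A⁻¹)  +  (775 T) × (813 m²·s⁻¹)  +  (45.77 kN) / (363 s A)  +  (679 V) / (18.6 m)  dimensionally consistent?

Reduce each to base SI dimensions:
  (885 m/s) × (27.77 kg·s⁻²·A⁻¹):  [m·s⁻¹] · [kg·s⁻²·A⁻¹] = kg·m·s⁻³·A⁻¹
  (775 T) × (813 m²·s⁻¹):  [kg·s⁻²·A⁻¹] · [m²·s⁻¹] = kg·m²·s⁻³·A⁻¹
  (45.77 kN) / (363 s A):  [kg·m·s⁻²] / [s·A] = kg·m·s⁻³·A⁻¹
  (679 V) / (18.6 m):  [kg·m²·s⁻³·A⁻¹] / [m] = kg·m·s⁻³·A⁻¹
The terms do not share a single dimension (kg·m²·s⁻³·A⁻¹ vs kg·m·s⁻³·A⁻¹).

No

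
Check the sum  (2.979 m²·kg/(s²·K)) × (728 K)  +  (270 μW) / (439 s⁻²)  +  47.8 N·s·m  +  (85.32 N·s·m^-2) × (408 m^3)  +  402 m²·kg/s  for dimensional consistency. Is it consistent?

Reduce each to base SI dimensions:
  (2.979 m²·kg/(s²·K)) × (728 K):  [kg·m²·s⁻²·K⁻¹] · [K] = kg·m²·s⁻²
  (270 μW) / (439 s⁻²):  [kg·m²·s⁻³] / [s⁻²] = kg·m²·s⁻¹
  47.8 N·s·m:  N·m·s = kg·m·s⁻²·m·s = kg·m²·s⁻¹
  (85.32 N·s·m^-2) × (408 m^3):  [kg·m⁻¹·s⁻¹] · [m³] = kg·m²·s⁻¹
  402 m²·kg/s:  kg·m²·s⁻¹
The terms do not share a single dimension (kg·m²·s⁻² vs kg·m²·s⁻¹).

No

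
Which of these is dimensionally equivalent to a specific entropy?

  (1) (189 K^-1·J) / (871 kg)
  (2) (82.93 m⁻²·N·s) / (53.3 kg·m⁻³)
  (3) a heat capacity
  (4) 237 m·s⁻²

(1)

Reference: [specific entropy] = m²·s⁻²·K⁻¹.
Each option:
  (1) [kg·m²·s⁻²·K⁻¹] / [kg] = m²·s⁻²·K⁻¹  ← same
  (2) [kg·m⁻¹·s⁻¹] / [kg·m⁻³] = m²·s⁻¹
  (3) [heat capacity] = kg·m²·s⁻²·K⁻¹
  (4) m·s⁻²
Only (1) matches m²·s⁻²·K⁻¹.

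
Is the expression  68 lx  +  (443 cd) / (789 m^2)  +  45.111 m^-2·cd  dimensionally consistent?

Yes

Expand each in SI base units:
  68 lx:  lx = lm·m⁻² = m⁻²·cd
  (443 cd) / (789 m^2):  [cd] / [m²] = m⁻²·cd
  45.111 m^-2·cd:  cd·m⁻² = m⁻²·cd
Every term reduces to m⁻²·cd.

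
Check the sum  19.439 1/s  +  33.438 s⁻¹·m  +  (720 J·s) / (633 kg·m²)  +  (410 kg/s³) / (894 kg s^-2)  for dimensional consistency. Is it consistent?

No

In SI base units:
  19.439 1/s:  s⁻¹
  33.438 s⁻¹·m:  m·s⁻¹
  (720 J·s) / (633 kg·m²):  [kg·m²·s⁻¹] / [kg·m²] = s⁻¹
  (410 kg/s³) / (894 kg s^-2):  [kg·s⁻³] / [kg·s⁻²] = s⁻¹
The terms do not share a single dimension (m·s⁻¹ vs s⁻¹).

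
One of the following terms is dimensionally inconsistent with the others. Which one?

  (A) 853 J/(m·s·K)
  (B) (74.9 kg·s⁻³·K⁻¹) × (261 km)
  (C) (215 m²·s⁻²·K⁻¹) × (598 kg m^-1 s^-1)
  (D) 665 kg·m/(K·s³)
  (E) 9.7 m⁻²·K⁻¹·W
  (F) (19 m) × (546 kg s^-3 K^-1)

Expand each in SI base units:
  (A) J·s⁻¹·m⁻¹·K⁻¹ = N·m·s⁻¹·m⁻¹·K⁻¹ = kg·m·s⁻³·K⁻¹
  (B) [kg·s⁻³·K⁻¹] · [m] = kg·m·s⁻³·K⁻¹
  (C) [m²·s⁻²·K⁻¹] · [kg·m⁻¹·s⁻¹] = kg·m·s⁻³·K⁻¹
  (D) kg·m·s⁻³·K⁻¹
  (E) W·m⁻²·K⁻¹ = J·s⁻¹·m⁻²·K⁻¹ = kg·s⁻³·K⁻¹
  (F) [m] · [kg·s⁻³·K⁻¹] = kg·m·s⁻³·K⁻¹
All reduce to kg·m·s⁻³·K⁻¹ except (E), which is kg·s⁻³·K⁻¹.

(E)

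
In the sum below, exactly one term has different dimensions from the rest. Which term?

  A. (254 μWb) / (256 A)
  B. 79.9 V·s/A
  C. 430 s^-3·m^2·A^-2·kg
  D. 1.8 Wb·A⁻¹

In SI base units:
  A. [kg·m²·s⁻²·A⁻¹] / [A] = kg·m²·s⁻²·A⁻²
  B. V·s·A⁻¹ = J·C⁻¹·s·A⁻¹ = kg·m²·s⁻²·A⁻²
  C. kg·m²·s⁻³·A⁻²
  D. Wb·A⁻¹ = V·s·A⁻¹ = kg·m²·s⁻²·A⁻²
All reduce to kg·m²·s⁻²·A⁻² except C., which is kg·m²·s⁻³·A⁻².

C.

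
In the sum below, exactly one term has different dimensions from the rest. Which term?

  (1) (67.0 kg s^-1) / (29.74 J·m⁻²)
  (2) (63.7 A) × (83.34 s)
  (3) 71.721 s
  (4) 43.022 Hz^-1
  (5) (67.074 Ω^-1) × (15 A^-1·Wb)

Work out the base dimensions of each:
  (1) [kg·s⁻¹] / [kg·s⁻²] = s
  (2) [A] · [s] = s·A
  (3) s
  (4) Hz⁻¹ = (s⁻¹)⁻¹ = s
  (5) [kg⁻¹·m⁻²·s³·A²] · [kg·m²·s⁻²·A⁻²] = s
All reduce to s except (2), which is s·A.

(2)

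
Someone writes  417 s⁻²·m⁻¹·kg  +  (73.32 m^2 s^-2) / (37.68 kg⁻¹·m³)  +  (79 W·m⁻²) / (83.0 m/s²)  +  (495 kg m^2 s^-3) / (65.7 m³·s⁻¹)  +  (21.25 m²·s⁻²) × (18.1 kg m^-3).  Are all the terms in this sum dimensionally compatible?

Work out the base dimensions of each:
  417 s⁻²·m⁻¹·kg:  kg·m⁻¹·s⁻²
  (73.32 m^2 s^-2) / (37.68 kg⁻¹·m³):  [m²·s⁻²] / [kg⁻¹·m³] = kg·m⁻¹·s⁻²
  (79 W·m⁻²) / (83.0 m/s²):  [kg·s⁻³] / [m·s⁻²] = kg·m⁻¹·s⁻¹
  (495 kg m^2 s^-3) / (65.7 m³·s⁻¹):  [kg·m²·s⁻³] / [m³·s⁻¹] = kg·m⁻¹·s⁻²
  (21.25 m²·s⁻²) × (18.1 kg m^-3):  [m²·s⁻²] · [kg·m⁻³] = kg·m⁻¹·s⁻²
The terms do not share a single dimension (kg·m⁻¹·s⁻² vs kg·m⁻¹·s⁻¹).

No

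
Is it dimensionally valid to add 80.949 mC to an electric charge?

Reduce each to base SI dimensions:
  80.949 mC:  C = s·A
  an electric charge:  [electric charge] = s·A
Both are s·A, so they have the same dimensions and can be added.

Yes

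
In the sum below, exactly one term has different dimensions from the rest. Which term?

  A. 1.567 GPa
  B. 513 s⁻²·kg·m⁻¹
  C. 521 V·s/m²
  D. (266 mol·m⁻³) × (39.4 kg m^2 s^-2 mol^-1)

C.

Dimensions:
  A. Pa = N·m⁻² = kg·m⁻¹·s⁻²
  B. kg·m⁻¹·s⁻²
  C. V·s·m⁻² = J·C⁻¹·s·m⁻² = kg·s⁻²·A⁻¹
  D. [m⁻³·mol] · [kg·m²·s⁻²·mol⁻¹] = kg·m⁻¹·s⁻²
All reduce to kg·m⁻¹·s⁻² except C., which is kg·s⁻²·A⁻¹.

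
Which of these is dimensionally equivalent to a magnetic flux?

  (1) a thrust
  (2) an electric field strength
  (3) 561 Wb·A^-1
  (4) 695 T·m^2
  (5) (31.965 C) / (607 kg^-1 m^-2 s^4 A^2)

(4)

Reference: [magnetic flux] = kg·m²·s⁻²·A⁻¹.
Each option:
  (1) [thrust] = kg·m·s⁻²
  (2) [electric field strength] = kg·m·s⁻³·A⁻¹
  (3) Wb·A⁻¹ = V·s·A⁻¹ = kg·m²·s⁻²·A⁻²
  (4) T·m² = Wb·m⁻²·m² = kg·m²·s⁻²·A⁻¹  ← same
  (5) [s·A] / [kg⁻¹·m⁻²·s⁴·A²] = kg·m²·s⁻³·A⁻¹
Only (4) matches kg·m²·s⁻²·A⁻¹.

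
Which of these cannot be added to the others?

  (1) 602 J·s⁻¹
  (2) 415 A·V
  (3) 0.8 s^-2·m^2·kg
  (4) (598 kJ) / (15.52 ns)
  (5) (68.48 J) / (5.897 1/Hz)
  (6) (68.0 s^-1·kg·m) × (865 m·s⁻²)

(3)

In SI base units:
  (1) J·s⁻¹ = N·m·s⁻¹ = kg·m²·s⁻³
  (2) V·A = J·C⁻¹·A = kg·m²·s⁻³
  (3) kg·m²·s⁻²
  (4) [kg·m²·s⁻²] / [s] = kg·m²·s⁻³
  (5) [kg·m²·s⁻²] / [s] = kg·m²·s⁻³
  (6) [kg·m·s⁻¹] · [m·s⁻²] = kg·m²·s⁻³
All reduce to kg·m²·s⁻³ except (3), which is kg·m²·s⁻².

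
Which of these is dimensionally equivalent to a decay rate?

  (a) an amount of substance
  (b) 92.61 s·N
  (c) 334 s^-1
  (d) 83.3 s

Reference: [decay rate] = s⁻¹.
Each option:
  (a) [amount of substance] = mol
  (b) N·s = kg·m·s⁻²·s = kg·m·s⁻¹
  (c) s⁻¹  ← same
  (d) s
Only (c) matches s⁻¹.

(c)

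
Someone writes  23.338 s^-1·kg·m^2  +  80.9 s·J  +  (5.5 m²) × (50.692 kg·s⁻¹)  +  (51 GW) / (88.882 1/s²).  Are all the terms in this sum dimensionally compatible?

Reduce each to base SI dimensions:
  23.338 s^-1·kg·m^2:  kg·m²·s⁻¹
  80.9 s·J:  J·s = N·m·s = kg·m²·s⁻¹
  (5.5 m²) × (50.692 kg·s⁻¹):  [m²] · [kg·s⁻¹] = kg·m²·s⁻¹
  (51 GW) / (88.882 1/s²):  [kg·m²·s⁻³] / [s⁻²] = kg·m²·s⁻¹
Every term reduces to kg·m²·s⁻¹.

Yes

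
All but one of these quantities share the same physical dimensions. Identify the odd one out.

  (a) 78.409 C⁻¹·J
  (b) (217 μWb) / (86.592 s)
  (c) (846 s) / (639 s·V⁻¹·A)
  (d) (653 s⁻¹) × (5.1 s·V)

Dimensions:
  (a) J·C⁻¹ = N·m·(s·A)⁻¹ = kg·m²·s⁻³·A⁻¹
  (b) [kg·m²·s⁻²·A⁻¹] / [s] = kg·m²·s⁻³·A⁻¹
  (c) [s] / [kg⁻¹·m⁻²·s⁴·A²] = kg·m²·s⁻³·A⁻²
  (d) [s⁻¹] · [kg·m²·s⁻²·A⁻¹] = kg·m²·s⁻³·A⁻¹
All reduce to kg·m²·s⁻³·A⁻¹ except (c), which is kg·m²·s⁻³·A⁻².

(c)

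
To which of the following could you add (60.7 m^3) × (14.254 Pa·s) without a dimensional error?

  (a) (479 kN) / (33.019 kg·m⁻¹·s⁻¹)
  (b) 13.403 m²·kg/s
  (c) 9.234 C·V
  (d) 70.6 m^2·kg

Reference: [m³] · [kg·m⁻¹·s⁻¹] = kg·m²·s⁻¹.
Each option:
  (a) [kg·m·s⁻²] / [kg·m⁻¹·s⁻¹] = m²·s⁻¹
  (b) kg·m²·s⁻¹  ← same
  (c) C·V = s·A·J·C⁻¹ = kg·m²·s⁻²
  (d) kg·m²
Only (b) matches kg·m²·s⁻¹.

(b)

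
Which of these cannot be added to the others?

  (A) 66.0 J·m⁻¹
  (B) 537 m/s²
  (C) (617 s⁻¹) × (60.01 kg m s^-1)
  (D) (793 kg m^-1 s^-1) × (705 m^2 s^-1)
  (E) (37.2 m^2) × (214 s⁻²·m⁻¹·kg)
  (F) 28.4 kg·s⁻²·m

Work out the base dimensions of each:
  (A) J·m⁻¹ = N·m·m⁻¹ = kg·m·s⁻²
  (B) m·s⁻²
  (C) [s⁻¹] · [kg·m·s⁻¹] = kg·m·s⁻²
  (D) [kg·m⁻¹·s⁻¹] · [m²·s⁻¹] = kg·m·s⁻²
  (E) [m²] · [kg·m⁻¹·s⁻²] = kg·m·s⁻²
  (F) kg·m·s⁻²
All reduce to kg·m·s⁻² except (B), which is m·s⁻².

(B)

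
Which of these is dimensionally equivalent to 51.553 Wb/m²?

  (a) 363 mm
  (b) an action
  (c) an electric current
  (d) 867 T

(d)

Reference: Wb·m⁻² = V·s·m⁻² = kg·s⁻²·A⁻¹.
Each option:
  (a) m
  (b) [action] = kg·m²·s⁻¹
  (c) [electric current] = A
  (d) T = Wb·m⁻² = kg·s⁻²·A⁻¹  ← same
Only (d) matches kg·s⁻²·A⁻¹.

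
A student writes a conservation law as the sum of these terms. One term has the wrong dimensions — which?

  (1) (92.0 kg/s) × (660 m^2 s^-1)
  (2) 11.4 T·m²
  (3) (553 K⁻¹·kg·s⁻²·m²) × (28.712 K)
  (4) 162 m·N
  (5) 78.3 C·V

Dimensions:
  (1) [kg·s⁻¹] · [m²·s⁻¹] = kg·m²·s⁻²
  (2) T·m² = Wb·m⁻²·m² = kg·m²·s⁻²·A⁻¹
  (3) [kg·m²·s⁻²·K⁻¹] · [K] = kg·m²·s⁻²
  (4) N·m = kg·m·s⁻²·m = kg·m²·s⁻²
  (5) C·V = s·A·J·C⁻¹ = kg·m²·s⁻²
All reduce to kg·m²·s⁻² except (2), which is kg·m²·s⁻²·A⁻¹.

(2)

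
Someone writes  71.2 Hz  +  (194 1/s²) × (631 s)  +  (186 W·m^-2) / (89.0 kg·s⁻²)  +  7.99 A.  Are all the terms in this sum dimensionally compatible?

Expand each in SI base units:
  71.2 Hz:  Hz = s⁻¹
  (194 1/s²) × (631 s):  [s⁻²] · [s] = s⁻¹
  (186 W·m^-2) / (89.0 kg·s⁻²):  [kg·s⁻³] / [kg·s⁻²] = s⁻¹
  7.99 A:  A
The terms do not share a single dimension (A vs s⁻¹).

No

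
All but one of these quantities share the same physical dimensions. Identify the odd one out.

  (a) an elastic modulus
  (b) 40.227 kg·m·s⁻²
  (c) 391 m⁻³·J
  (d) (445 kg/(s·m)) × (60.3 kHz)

(b)

Work out the base dimensions of each:
  (a) [elastic modulus] = kg·m⁻¹·s⁻²
  (b) kg·m·s⁻²
  (c) J·m⁻³ = N·m·m⁻³ = kg·m⁻¹·s⁻²
  (d) [kg·m⁻¹·s⁻¹] · [s⁻¹] = kg·m⁻¹·s⁻²
All reduce to kg·m⁻¹·s⁻² except (b), which is kg·m·s⁻².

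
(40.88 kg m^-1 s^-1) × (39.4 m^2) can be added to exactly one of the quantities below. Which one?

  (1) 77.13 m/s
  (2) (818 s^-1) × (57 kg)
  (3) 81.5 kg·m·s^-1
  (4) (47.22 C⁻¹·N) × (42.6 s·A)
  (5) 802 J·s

(3)

Reference: [kg·m⁻¹·s⁻¹] · [m²] = kg·m·s⁻¹.
Each option:
  (1) m·s⁻¹
  (2) [s⁻¹] · [kg] = kg·s⁻¹
  (3) kg·m·s⁻¹  ← same
  (4) [kg·m·s⁻³·A⁻¹] · [s·A] = kg·m·s⁻²
  (5) J·s = N·m·s = kg·m²·s⁻¹
Only (3) matches kg·m·s⁻¹.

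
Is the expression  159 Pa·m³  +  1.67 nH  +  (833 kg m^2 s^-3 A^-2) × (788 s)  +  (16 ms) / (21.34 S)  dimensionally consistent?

Work out the base dimensions of each:
  159 Pa·m³:  Pa·m³ = N·m⁻²·m³ = kg·m²·s⁻²
  1.67 nH:  H = V·s·A⁻¹ = kg·m²·s⁻²·A⁻²
  (833 kg m^2 s^-3 A^-2) × (788 s):  [kg·m²·s⁻³·A⁻²] · [s] = kg·m²·s⁻²·A⁻²
  (16 ms) / (21.34 S):  [s] / [kg⁻¹·m⁻²·s³·A²] = kg·m²·s⁻²·A⁻²
The terms do not share a single dimension (kg·m²·s⁻² vs kg·m²·s⁻²·A⁻²).

No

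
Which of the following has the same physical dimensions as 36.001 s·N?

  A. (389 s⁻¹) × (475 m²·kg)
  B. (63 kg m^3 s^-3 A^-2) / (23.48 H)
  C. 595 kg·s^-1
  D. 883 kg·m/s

D.

Reference: N·s = kg·m·s⁻²·s = kg·m·s⁻¹.
Each option:
  A. [s⁻¹] · [kg·m²] = kg·m²·s⁻¹
  B. [kg·m³·s⁻³·A⁻²] / [kg·m²·s⁻²·A⁻²] = m·s⁻¹
  C. kg·s⁻¹
  D. kg·m·s⁻¹  ← same
Only D. matches kg·m·s⁻¹.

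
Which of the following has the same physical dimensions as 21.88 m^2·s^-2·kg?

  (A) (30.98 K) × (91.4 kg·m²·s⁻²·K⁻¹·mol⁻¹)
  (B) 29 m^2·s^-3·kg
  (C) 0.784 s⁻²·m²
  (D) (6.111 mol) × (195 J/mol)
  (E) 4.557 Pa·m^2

Reference: kg·m²·s⁻².
Each option:
  (A) [K] · [kg·m²·s⁻²·K⁻¹·mol⁻¹] = kg·m²·s⁻²·mol⁻¹
  (B) kg·m²·s⁻³
  (C) m²·s⁻²
  (D) [mol] · [kg·m²·s⁻²·mol⁻¹] = kg·m²·s⁻²  ← same
  (E) Pa·m² = N·m⁻²·m² = kg·m·s⁻²
Only (D) matches kg·m²·s⁻².

(D)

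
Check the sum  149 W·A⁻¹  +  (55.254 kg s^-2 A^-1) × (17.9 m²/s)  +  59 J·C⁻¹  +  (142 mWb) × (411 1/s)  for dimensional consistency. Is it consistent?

Expand each in SI base units:
  149 W·A⁻¹:  W·A⁻¹ = J·s⁻¹·A⁻¹ = kg·m²·s⁻³·A⁻¹
  (55.254 kg s^-2 A^-1) × (17.9 m²/s):  [kg·s⁻²·A⁻¹] · [m²·s⁻¹] = kg·m²·s⁻³·A⁻¹
  59 J·C⁻¹:  J·C⁻¹ = N·m·(s·A)⁻¹ = kg·m²·s⁻³·A⁻¹
  (142 mWb) × (411 1/s):  [kg·m²·s⁻²·A⁻¹] · [s⁻¹] = kg·m²·s⁻³·A⁻¹
Every term reduces to kg·m²·s⁻³·A⁻¹.

Yes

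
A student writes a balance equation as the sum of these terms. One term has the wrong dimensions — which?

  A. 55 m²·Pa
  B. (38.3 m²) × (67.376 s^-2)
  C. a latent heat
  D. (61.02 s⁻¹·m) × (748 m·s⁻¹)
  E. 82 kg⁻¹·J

Work out the base dimensions of each:
  A. Pa·m² = N·m⁻²·m² = kg·m·s⁻²
  B. [m²] · [s⁻²] = m²·s⁻²
  C. [latent heat] = m²·s⁻²
  D. [m·s⁻¹] · [m·s⁻¹] = m²·s⁻²
  E. J·kg⁻¹ = N·m·kg⁻¹ = m²·s⁻²
All reduce to m²·s⁻² except A., which is kg·m·s⁻².

A.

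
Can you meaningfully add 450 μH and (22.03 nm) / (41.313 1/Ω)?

Work out the base dimensions of each:
  450 μH:  H = V·s·A⁻¹ = kg·m²·s⁻²·A⁻²
  (22.03 nm) / (41.313 1/Ω):  [m] / [kg⁻¹·m⁻²·s³·A²] = kg·m³·s⁻³·A⁻²
kg·m²·s⁻²·A⁻² ≠ kg·m³·s⁻³·A⁻², so they cannot be added.

No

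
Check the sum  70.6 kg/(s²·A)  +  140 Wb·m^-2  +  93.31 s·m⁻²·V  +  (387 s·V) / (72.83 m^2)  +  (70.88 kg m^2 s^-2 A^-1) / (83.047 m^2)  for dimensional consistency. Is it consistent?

Yes

Expand each in SI base units:
  70.6 kg/(s²·A):  kg·s⁻²·A⁻¹
  140 Wb·m^-2:  Wb·m⁻² = V·s·m⁻² = kg·s⁻²·A⁻¹
  93.31 s·m⁻²·V:  V·s·m⁻² = J·C⁻¹·s·m⁻² = kg·s⁻²·A⁻¹
  (387 s·V) / (72.83 m^2):  [kg·m²·s⁻²·A⁻¹] / [m²] = kg·s⁻²·A⁻¹
  (70.88 kg m^2 s^-2 A^-1) / (83.047 m^2):  [kg·m²·s⁻²·A⁻¹] / [m²] = kg·s⁻²·A⁻¹
Every term reduces to kg·s⁻²·A⁻¹.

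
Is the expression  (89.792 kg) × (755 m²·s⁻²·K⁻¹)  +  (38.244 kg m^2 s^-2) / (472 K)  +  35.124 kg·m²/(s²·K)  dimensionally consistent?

Yes

Expand each in SI base units:
  (89.792 kg) × (755 m²·s⁻²·K⁻¹):  [kg] · [m²·s⁻²·K⁻¹] = kg·m²·s⁻²·K⁻¹
  (38.244 kg m^2 s^-2) / (472 K):  [kg·m²·s⁻²] / [K] = kg·m²·s⁻²·K⁻¹
  35.124 kg·m²/(s²·K):  kg·m²·s⁻²·K⁻¹
Every term reduces to kg·m²·s⁻²·K⁻¹.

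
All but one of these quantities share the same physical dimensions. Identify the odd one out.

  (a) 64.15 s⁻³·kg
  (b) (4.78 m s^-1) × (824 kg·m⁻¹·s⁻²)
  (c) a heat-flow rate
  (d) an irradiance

(c)

Dimensions:
  (a) kg·s⁻³
  (b) [m·s⁻¹] · [kg·m⁻¹·s⁻²] = kg·s⁻³
  (c) [heat-flow rate] = kg·m²·s⁻³
  (d) [irradiance] = kg·s⁻³
All reduce to kg·s⁻³ except (c), which is kg·m²·s⁻³.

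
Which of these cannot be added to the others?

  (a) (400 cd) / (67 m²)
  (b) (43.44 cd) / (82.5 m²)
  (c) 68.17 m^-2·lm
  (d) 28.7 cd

Expand each in SI base units:
  (a) [cd] / [m²] = m⁻²·cd
  (b) [cd] / [m²] = m⁻²·cd
  (c) lm·m⁻² = cd·m⁻² = m⁻²·cd
  (d) cd
All reduce to m⁻²·cd except (d), which is cd.

(d)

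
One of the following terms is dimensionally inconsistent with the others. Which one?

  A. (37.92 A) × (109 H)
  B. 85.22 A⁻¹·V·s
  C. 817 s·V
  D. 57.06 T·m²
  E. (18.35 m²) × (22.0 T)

Dimensions:
  A. [A] · [kg·m²·s⁻²·A⁻²] = kg·m²·s⁻²·A⁻¹
  B. V·s·A⁻¹ = J·C⁻¹·s·A⁻¹ = kg·m²·s⁻²·A⁻²
  C. V·s = J·C⁻¹·s = kg·m²·s⁻²·A⁻¹
  D. T·m² = Wb·m⁻²·m² = kg·m²·s⁻²·A⁻¹
  E. [m²] · [kg·s⁻²·A⁻¹] = kg·m²·s⁻²·A⁻¹
All reduce to kg·m²·s⁻²·A⁻¹ except B., which is kg·m²·s⁻²·A⁻².

B.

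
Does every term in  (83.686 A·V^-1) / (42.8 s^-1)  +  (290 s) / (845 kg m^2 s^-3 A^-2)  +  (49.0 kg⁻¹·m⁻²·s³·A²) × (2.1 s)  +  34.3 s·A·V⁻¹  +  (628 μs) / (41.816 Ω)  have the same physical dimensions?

In SI base units:
  (83.686 A·V^-1) / (42.8 s^-1):  [kg⁻¹·m⁻²·s³·A²] / [s⁻¹] = kg⁻¹·m⁻²·s⁴·A²
  (290 s) / (845 kg m^2 s^-3 A^-2):  [s] / [kg·m²·s⁻³·A⁻²] = kg⁻¹·m⁻²·s⁴·A²
  (49.0 kg⁻¹·m⁻²·s³·A²) × (2.1 s):  [kg⁻¹·m⁻²·s³·A²] · [s] = kg⁻¹·m⁻²·s⁴·A²
  34.3 s·A·V⁻¹:  A·s·V⁻¹ = A·s·(J·C⁻¹)⁻¹ = kg⁻¹·m⁻²·s⁴·A²
  (628 μs) / (41.816 Ω):  [s] / [kg·m²·s⁻³·A⁻²] = kg⁻¹·m⁻²·s⁴·A²
Every term reduces to kg⁻¹·m⁻²·s⁴·A².

Yes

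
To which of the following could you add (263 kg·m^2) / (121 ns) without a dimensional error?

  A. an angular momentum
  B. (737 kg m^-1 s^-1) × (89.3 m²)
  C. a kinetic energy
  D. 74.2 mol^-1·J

A.

Reference: [kg·m²] / [s] = kg·m²·s⁻¹.
Each option:
  A. [angular momentum] = kg·m²·s⁻¹  ← same
  B. [kg·m⁻¹·s⁻¹] · [m²] = kg·m·s⁻¹
  C. [kinetic energy] = kg·m²·s⁻²
  D. J·mol⁻¹ = N·m·mol⁻¹ = kg·m²·s⁻²·mol⁻¹
Only A. matches kg·m²·s⁻¹.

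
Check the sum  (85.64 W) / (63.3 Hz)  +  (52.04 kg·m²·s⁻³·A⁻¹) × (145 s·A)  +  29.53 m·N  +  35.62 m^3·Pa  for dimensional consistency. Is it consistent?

In SI base units:
  (85.64 W) / (63.3 Hz):  [kg·m²·s⁻³] / [s⁻¹] = kg·m²·s⁻²
  (52.04 kg·m²·s⁻³·A⁻¹) × (145 s·A):  [kg·m²·s⁻³·A⁻¹] · [s·A] = kg·m²·s⁻²
  29.53 m·N:  N·m = kg·m·s⁻²·m = kg·m²·s⁻²
  35.62 m^3·Pa:  Pa·m³ = N·m⁻²·m³ = kg·m²·s⁻²
Every term reduces to kg·m²·s⁻².

Yes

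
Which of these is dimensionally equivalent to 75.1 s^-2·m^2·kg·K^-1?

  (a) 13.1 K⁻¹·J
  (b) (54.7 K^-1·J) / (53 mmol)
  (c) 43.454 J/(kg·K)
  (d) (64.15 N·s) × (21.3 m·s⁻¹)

Reference: kg·m²·s⁻²·K⁻¹.
Each option:
  (a) J·K⁻¹ = N·m·K⁻¹ = kg·m²·s⁻²·K⁻¹  ← same
  (b) [kg·m²·s⁻²·K⁻¹] / [mol] = kg·m²·s⁻²·K⁻¹·mol⁻¹
  (c) J·kg⁻¹·K⁻¹ = N·m·kg⁻¹·K⁻¹ = m²·s⁻²·K⁻¹
  (d) [kg·m·s⁻¹] · [m·s⁻¹] = kg·m²·s⁻²
Only (a) matches kg·m²·s⁻²·K⁻¹.

(a)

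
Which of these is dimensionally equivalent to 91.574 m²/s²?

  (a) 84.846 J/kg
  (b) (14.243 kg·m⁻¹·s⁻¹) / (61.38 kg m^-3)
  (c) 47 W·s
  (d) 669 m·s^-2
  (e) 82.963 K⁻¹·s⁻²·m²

(a)

Reference: m²·s⁻².
Each option:
  (a) J·kg⁻¹ = N·m·kg⁻¹ = m²·s⁻²  ← same
  (b) [kg·m⁻¹·s⁻¹] / [kg·m⁻³] = m²·s⁻¹
  (c) W·s = J·s⁻¹·s = kg·m²·s⁻²
  (d) m·s⁻²
  (e) m²·s⁻²·K⁻¹
Only (a) matches m²·s⁻².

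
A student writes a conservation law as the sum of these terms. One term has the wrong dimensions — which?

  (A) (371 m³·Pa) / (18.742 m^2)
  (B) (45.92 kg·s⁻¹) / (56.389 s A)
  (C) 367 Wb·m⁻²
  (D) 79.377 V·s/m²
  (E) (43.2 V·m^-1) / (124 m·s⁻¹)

Work out the base dimensions of each:
  (A) [kg·m²·s⁻²] / [m²] = kg·s⁻²
  (B) [kg·s⁻¹] / [s·A] = kg·s⁻²·A⁻¹
  (C) Wb·m⁻² = V·s·m⁻² = kg·s⁻²·A⁻¹
  (D) V·s·m⁻² = J·C⁻¹·s·m⁻² = kg·s⁻²·A⁻¹
  (E) [kg·m·s⁻³·A⁻¹] / [m·s⁻¹] = kg·s⁻²·A⁻¹
All reduce to kg·s⁻²·A⁻¹ except (A), which is kg·s⁻².

(A)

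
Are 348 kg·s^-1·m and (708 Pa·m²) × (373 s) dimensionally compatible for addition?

Yes

Work out the base dimensions of each:
  348 kg·s^-1·m:  kg·m·s⁻¹
  (708 Pa·m²) × (373 s):  [kg·m·s⁻²] · [s] = kg·m·s⁻¹
Both are kg·m·s⁻¹, so they have the same dimensions and can be added.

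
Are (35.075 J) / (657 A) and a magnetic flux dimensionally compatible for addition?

In SI base units:
  (35.075 J) / (657 A):  [kg·m²·s⁻²] / [A] = kg·m²·s⁻²·A⁻¹
  a magnetic flux:  [magnetic flux] = kg·m²·s⁻²·A⁻¹
Both are kg·m²·s⁻²·A⁻¹, so they have the same dimensions and can be added.

Yes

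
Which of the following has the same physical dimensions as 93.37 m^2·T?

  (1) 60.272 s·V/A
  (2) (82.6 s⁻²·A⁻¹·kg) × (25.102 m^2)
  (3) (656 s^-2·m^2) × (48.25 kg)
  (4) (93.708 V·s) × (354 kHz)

Reference: T·m² = Wb·m⁻²·m² = kg·m²·s⁻²·A⁻¹.
Each option:
  (1) V·s·A⁻¹ = J·C⁻¹·s·A⁻¹ = kg·m²·s⁻²·A⁻²
  (2) [kg·s⁻²·A⁻¹] · [m²] = kg·m²·s⁻²·A⁻¹  ← same
  (3) [m²·s⁻²] · [kg] = kg·m²·s⁻²
  (4) [kg·m²·s⁻²·A⁻¹] · [s⁻¹] = kg·m²·s⁻³·A⁻¹
Only (2) matches kg·m²·s⁻²·A⁻¹.

(2)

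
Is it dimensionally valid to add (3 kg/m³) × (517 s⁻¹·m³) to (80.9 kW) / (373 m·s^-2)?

In SI base units:
  (3 kg/m³) × (517 s⁻¹·m³):  [kg·m⁻³] · [m³·s⁻¹] = kg·s⁻¹
  (80.9 kW) / (373 m·s^-2):  [kg·m²·s⁻³] / [m·s⁻²] = kg·m·s⁻¹
kg·s⁻¹ ≠ kg·m·s⁻¹, so they cannot be added.

No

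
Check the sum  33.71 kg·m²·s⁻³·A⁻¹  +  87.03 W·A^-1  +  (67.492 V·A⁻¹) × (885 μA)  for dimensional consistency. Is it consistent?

Reduce each to base SI dimensions:
  33.71 kg·m²·s⁻³·A⁻¹:  kg·m²·s⁻³·A⁻¹
  87.03 W·A^-1:  W·A⁻¹ = J·s⁻¹·A⁻¹ = kg·m²·s⁻³·A⁻¹
  (67.492 V·A⁻¹) × (885 μA):  [kg·m²·s⁻³·A⁻²] · [A] = kg·m²·s⁻³·A⁻¹
Every term reduces to kg·m²·s⁻³·A⁻¹.

Yes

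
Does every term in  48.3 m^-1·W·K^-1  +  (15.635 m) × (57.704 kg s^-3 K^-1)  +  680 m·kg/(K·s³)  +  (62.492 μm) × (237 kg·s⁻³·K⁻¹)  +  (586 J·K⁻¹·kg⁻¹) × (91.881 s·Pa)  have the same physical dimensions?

Expand each in SI base units:
  48.3 m^-1·W·K^-1:  W·m⁻¹·K⁻¹ = J·s⁻¹·m⁻¹·K⁻¹ = kg·m·s⁻³·K⁻¹
  (15.635 m) × (57.704 kg s^-3 K^-1):  [m] · [kg·s⁻³·K⁻¹] = kg·m·s⁻³·K⁻¹
  680 m·kg/(K·s³):  kg·m·s⁻³·K⁻¹
  (62.492 μm) × (237 kg·s⁻³·K⁻¹):  [m] · [kg·s⁻³·K⁻¹] = kg·m·s⁻³·K⁻¹
  (586 J·K⁻¹·kg⁻¹) × (91.881 s·Pa):  [m²·s⁻²·K⁻¹] · [kg·m⁻¹·s⁻¹] = kg·m·s⁻³·K⁻¹
Every term reduces to kg·m·s⁻³·K⁻¹.

Yes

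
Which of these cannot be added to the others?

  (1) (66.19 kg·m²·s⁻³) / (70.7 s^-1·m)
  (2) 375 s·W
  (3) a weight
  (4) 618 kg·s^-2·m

(2)

In SI base units:
  (1) [kg·m²·s⁻³] / [m·s⁻¹] = kg·m·s⁻²
  (2) W·s = J·s⁻¹·s = kg·m²·s⁻²
  (3) [weight] = kg·m·s⁻²
  (4) kg·m·s⁻²
All reduce to kg·m·s⁻² except (2), which is kg·m²·s⁻².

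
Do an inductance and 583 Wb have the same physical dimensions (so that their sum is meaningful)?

No

Dimensions:
  an inductance:  [inductance] = kg·m²·s⁻²·A⁻²
  583 Wb:  Wb = V·s = kg·m²·s⁻²·A⁻¹
kg·m²·s⁻²·A⁻² ≠ kg·m²·s⁻²·A⁻¹, so they cannot be added.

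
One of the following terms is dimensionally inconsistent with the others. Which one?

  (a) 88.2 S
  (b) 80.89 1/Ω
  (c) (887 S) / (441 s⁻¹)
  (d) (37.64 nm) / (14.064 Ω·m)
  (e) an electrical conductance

(c)

Dimensions:
  (a) S = Ω⁻¹ = kg⁻¹·m⁻²·s³·A²
  (b) Ω⁻¹ = (V·A⁻¹)⁻¹ = kg⁻¹·m⁻²·s³·A²
  (c) [kg⁻¹·m⁻²·s³·A²] / [s⁻¹] = kg⁻¹·m⁻²·s⁴·A²
  (d) [m] / [kg·m³·s⁻³·A⁻²] = kg⁻¹·m⁻²·s³·A²
  (e) [electrical conductance] = kg⁻¹·m⁻²·s³·A²
All reduce to kg⁻¹·m⁻²·s³·A² except (c), which is kg⁻¹·m⁻²·s⁴·A².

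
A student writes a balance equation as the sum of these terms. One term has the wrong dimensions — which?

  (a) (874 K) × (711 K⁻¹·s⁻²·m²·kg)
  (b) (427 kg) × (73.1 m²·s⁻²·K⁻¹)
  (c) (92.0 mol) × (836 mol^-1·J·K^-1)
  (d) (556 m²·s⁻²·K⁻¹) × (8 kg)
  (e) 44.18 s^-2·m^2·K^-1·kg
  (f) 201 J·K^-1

(a)

Reduce each to base SI dimensions:
  (a) [K] · [kg·m²·s⁻²·K⁻¹] = kg·m²·s⁻²
  (b) [kg] · [m²·s⁻²·K⁻¹] = kg·m²·s⁻²·K⁻¹
  (c) [mol] · [kg·m²·s⁻²·K⁻¹·mol⁻¹] = kg·m²·s⁻²·K⁻¹
  (d) [m²·s⁻²·K⁻¹] · [kg] = kg·m²·s⁻²·K⁻¹
  (e) kg·m²·s⁻²·K⁻¹
  (f) J·K⁻¹ = N·m·K⁻¹ = kg·m²·s⁻²·K⁻¹
All reduce to kg·m²·s⁻²·K⁻¹ except (a), which is kg·m²·s⁻².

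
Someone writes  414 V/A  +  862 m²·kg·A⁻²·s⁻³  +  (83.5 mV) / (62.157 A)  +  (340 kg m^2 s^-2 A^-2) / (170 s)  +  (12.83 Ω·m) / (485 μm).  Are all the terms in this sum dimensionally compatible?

Yes

Reduce each to base SI dimensions:
  414 V/A:  V·A⁻¹ = J·C⁻¹·A⁻¹ = kg·m²·s⁻³·A⁻²
  862 m²·kg·A⁻²·s⁻³:  kg·m²·s⁻³·A⁻²
  (83.5 mV) / (62.157 A):  [kg·m²·s⁻³·A⁻¹] / [A] = kg·m²·s⁻³·A⁻²
  (340 kg m^2 s^-2 A^-2) / (170 s):  [kg·m²·s⁻²·A⁻²] / [s] = kg·m²·s⁻³·A⁻²
  (12.83 Ω·m) / (485 μm):  [kg·m³·s⁻³·A⁻²] / [m] = kg·m²·s⁻³·A⁻²
Every term reduces to kg·m²·s⁻³·A⁻².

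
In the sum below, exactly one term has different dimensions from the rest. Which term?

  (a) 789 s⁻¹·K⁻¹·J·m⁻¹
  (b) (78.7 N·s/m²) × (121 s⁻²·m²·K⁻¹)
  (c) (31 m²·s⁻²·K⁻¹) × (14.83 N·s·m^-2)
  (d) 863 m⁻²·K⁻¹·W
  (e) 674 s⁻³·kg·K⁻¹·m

Work out the base dimensions of each:
  (a) J·s⁻¹·m⁻¹·K⁻¹ = N·m·s⁻¹·m⁻¹·K⁻¹ = kg·m·s⁻³·K⁻¹
  (b) [kg·m⁻¹·s⁻¹] · [m²·s⁻²·K⁻¹] = kg·m·s⁻³·K⁻¹
  (c) [m²·s⁻²·K⁻¹] · [kg·m⁻¹·s⁻¹] = kg·m·s⁻³·K⁻¹
  (d) W·m⁻²·K⁻¹ = J·s⁻¹·m⁻²·K⁻¹ = kg·s⁻³·K⁻¹
  (e) kg·m·s⁻³·K⁻¹
All reduce to kg·m·s⁻³·K⁻¹ except (d), which is kg·s⁻³·K⁻¹.

(d)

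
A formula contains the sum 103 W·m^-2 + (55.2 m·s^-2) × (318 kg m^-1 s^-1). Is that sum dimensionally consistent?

In SI base units:
  103 W·m^-2:  W·m⁻² = J·s⁻¹·m⁻² = kg·s⁻³
  (55.2 m·s^-2) × (318 kg m^-1 s^-1):  [m·s⁻²] · [kg·m⁻¹·s⁻¹] = kg·s⁻³
Both are kg·s⁻³, so they have the same dimensions and can be added.

Yes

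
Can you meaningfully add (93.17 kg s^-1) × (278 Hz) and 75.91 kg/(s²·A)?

Work out the base dimensions of each:
  (93.17 kg s^-1) × (278 Hz):  [kg·s⁻¹] · [s⁻¹] = kg·s⁻²
  75.91 kg/(s²·A):  kg·s⁻²·A⁻¹
kg·s⁻² ≠ kg·s⁻²·A⁻¹, so they cannot be added.

No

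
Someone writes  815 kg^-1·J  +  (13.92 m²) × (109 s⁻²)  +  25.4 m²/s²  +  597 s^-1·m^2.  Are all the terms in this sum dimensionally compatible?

Expand each in SI base units:
  815 kg^-1·J:  J·kg⁻¹ = N·m·kg⁻¹ = m²·s⁻²
  (13.92 m²) × (109 s⁻²):  [m²] · [s⁻²] = m²·s⁻²
  25.4 m²/s²:  m²·s⁻²
  597 s^-1·m^2:  m²·s⁻¹
The terms do not share a single dimension (m²·s⁻² vs m²·s⁻¹).

No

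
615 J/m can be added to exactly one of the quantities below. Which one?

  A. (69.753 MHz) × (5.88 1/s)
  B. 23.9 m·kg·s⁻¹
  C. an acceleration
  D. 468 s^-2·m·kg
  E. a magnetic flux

D.

Reference: J·m⁻¹ = N·m·m⁻¹ = kg·m·s⁻².
Each option:
  A. [s⁻¹] · [s⁻¹] = s⁻²
  B. kg·m·s⁻¹
  C. [acceleration] = m·s⁻²
  D. kg·m·s⁻²  ← same
  E. [magnetic flux] = kg·m²·s⁻²·A⁻¹
Only D. matches kg·m·s⁻².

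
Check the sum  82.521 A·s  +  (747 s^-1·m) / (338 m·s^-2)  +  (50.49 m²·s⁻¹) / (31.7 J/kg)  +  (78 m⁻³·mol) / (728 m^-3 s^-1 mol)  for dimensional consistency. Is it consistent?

No

Dimensions:
  82.521 A·s:  A·s = s·A
  (747 s^-1·m) / (338 m·s^-2):  [m·s⁻¹] / [m·s⁻²] = s
  (50.49 m²·s⁻¹) / (31.7 J/kg):  [m²·s⁻¹] / [m²·s⁻²] = s
  (78 m⁻³·mol) / (728 m^-3 s^-1 mol):  [m⁻³·mol] / [m⁻³·s⁻¹·mol] = s
The terms do not share a single dimension (s vs s·A).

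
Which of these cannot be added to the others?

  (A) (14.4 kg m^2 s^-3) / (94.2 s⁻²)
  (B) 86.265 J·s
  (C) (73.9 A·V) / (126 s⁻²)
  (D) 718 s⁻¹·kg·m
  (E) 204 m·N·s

(D)

Reduce each to base SI dimensions:
  (A) [kg·m²·s⁻³] / [s⁻²] = kg·m²·s⁻¹
  (B) J·s = N·m·s = kg·m²·s⁻¹
  (C) [kg·m²·s⁻³] / [s⁻²] = kg·m²·s⁻¹
  (D) kg·m·s⁻¹
  (E) N·m·s = kg·m·s⁻²·m·s = kg·m²·s⁻¹
All reduce to kg·m²·s⁻¹ except (D), which is kg·m·s⁻¹.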